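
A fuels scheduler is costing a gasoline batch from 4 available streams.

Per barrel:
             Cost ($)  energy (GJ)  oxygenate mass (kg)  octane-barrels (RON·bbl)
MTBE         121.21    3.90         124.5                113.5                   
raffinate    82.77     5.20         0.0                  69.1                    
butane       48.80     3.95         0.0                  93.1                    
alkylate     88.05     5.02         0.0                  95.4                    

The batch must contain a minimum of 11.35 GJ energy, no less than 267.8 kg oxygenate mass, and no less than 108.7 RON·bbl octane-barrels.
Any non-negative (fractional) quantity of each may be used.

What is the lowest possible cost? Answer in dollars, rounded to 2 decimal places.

Let x1 = barrels of MTBE, x2 = barrels of raffinate, x3 = barrels of butane, x4 = barrels of alkylate.
min 121.21x1 + 82.77x2 + 48.8x3 + 88.05x4 subject to:
  3.9x1 + 5.2x2 + 3.95x3 + 5.02x4 ≥ 11.35   (energy)
  124.5x1 ≥ 267.8   (oxygenate mass)
  113.5x1 + 69.1x2 + 93.1x3 + 95.4x4 ≥ 108.7   (octane-barrels)
  x1, x2, x3, x4 ≥ 0.
The cheapest feasible vertex uses only MTBE, butane; raffinate, alkylate are not used. There the energy and oxygenate mass constraints are tight.
Solving gives x1 = 2.151, x3 = 0.74964.
Hence cost = 121.21·2.151 + 48.8·0.74964 = $297.3051.

$297.31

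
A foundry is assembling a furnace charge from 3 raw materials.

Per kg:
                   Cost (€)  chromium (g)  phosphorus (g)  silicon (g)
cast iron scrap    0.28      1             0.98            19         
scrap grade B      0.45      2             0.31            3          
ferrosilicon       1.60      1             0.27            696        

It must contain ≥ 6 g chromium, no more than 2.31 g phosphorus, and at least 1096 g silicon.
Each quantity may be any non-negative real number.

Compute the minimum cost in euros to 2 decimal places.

€3.50

Set it up as a linear program. Let x1 = kg of cast iron scrap, x2 = kg of scrap grade B, x3 = kg of ferrosilicon.
min 0.28x1 + 0.45x2 + 1.6x3 subject to:
  1x1 + 2x2 + 1x3 ≥ 6   (chromium)
  0.98x1 + 0.31x2 + 0.27x3 ≤ 2.31   (phosphorus)
  19x1 + 3x2 + 696x3 ≥ 1096   (silicon)
  x1, x2, x3 ≥ 0.
At the optimum only scrap grade B, ferrosilicon are positive (cast iron scrap = 0). The chromium and silicon requirements are met with equality.
Solving gives x2 = 2.217, x3 = 1.565.
Total cost: 0.45·2.217 + 1.6·1.565 = 3.5017.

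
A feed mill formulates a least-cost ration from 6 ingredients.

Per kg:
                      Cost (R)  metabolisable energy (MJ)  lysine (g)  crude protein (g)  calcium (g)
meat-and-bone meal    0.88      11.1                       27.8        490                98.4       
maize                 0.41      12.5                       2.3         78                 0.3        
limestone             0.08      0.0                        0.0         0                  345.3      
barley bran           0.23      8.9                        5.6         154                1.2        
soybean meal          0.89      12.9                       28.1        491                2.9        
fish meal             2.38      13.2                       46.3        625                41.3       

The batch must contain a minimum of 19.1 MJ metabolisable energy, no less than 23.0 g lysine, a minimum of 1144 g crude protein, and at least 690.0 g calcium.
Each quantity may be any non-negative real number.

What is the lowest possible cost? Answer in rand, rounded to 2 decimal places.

R1.87

This is a linear program. Let x1 = kg of meat-and-bone meal, x2 = kg of maize, x3 = kg of limestone, x4 = kg of barley bran, x5 = kg of soybean meal, x6 = kg of fish meal.
min 0.88x1 + 0.41x2 + 0.08x3 + 0.23x4 + 0.89x5 + 2.38x6 with:
  11.1x1 + 12.5x2 + 8.9x4 + 12.9x5 + 13.2x6 ≥ 19.1   (metabolisable energy)
  27.8x1 + 2.3x2 + 5.6x4 + 28.1x5 + 46.3x6 ≥ 23   (lysine)
  490x1 + 78x2 + 154x4 + 491x5 + 625x6 ≥ 1144   (crude protein)
  98.4x1 + 0.3x2 + 345.3x3 + 1.2x4 + 2.9x5 + 41.3x6 ≥ 690   (calcium)
  x1, x2, x3, x4, x5, x6 ≥ 0.
The optimal basis is {limestone, barley bran}; meat-and-bone meal, maize, soybean meal, fish meal drop out. Binding constraints: crude protein and calcium.
Solving gives x3 = 1.972, x4 = 7.429.
Cost = 0.08·1.972 + 0.23·7.429 = 1.8664.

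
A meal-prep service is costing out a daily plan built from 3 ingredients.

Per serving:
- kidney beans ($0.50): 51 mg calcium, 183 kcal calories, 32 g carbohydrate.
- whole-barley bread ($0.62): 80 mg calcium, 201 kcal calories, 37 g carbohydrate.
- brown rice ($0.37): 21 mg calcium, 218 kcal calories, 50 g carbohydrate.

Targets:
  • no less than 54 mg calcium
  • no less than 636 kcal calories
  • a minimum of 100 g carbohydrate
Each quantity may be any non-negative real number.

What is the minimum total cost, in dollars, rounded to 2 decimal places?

$1.08

This is a linear program. Let x1 = servings of kidney beans, x2 = servings of whole-barley bread, x3 = servings of brown rice.
Minimize 0.5x1 + 0.62x2 + 0.37x3 with:
  51x1 + 80x2 + 21x3 ≥ 54   (calcium)
  183x1 + 201x2 + 218x3 ≥ 636   (calories)
  32x1 + 37x2 + 50x3 ≥ 100   (carbohydrate)
  x1, x2, x3 ≥ 0.
At the optimum only brown rice is positive (kidney beans, whole-barley bread = 0). There the calories constraint is tight.
Solving gives x3 = 2.917.
Total cost: 0.37·2.917 = 1.0793.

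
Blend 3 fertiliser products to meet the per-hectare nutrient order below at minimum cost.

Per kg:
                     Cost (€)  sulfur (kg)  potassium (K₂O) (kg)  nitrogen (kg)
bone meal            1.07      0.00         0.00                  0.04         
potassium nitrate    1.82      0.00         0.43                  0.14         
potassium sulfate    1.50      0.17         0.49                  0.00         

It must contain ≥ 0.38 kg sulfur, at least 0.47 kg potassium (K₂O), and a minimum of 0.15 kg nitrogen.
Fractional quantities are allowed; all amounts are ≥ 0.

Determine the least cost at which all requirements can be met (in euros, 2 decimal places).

Let x1 = kg of bone meal, x2 = kg of potassium nitrate, x3 = kg of potassium sulfate.
Minimise 1.07x1 + 1.82x2 + 1.5x3 with:
  0.17x3 ≥ 0.38   (sulfur)
  0.43x2 + 0.49x3 ≥ 0.47   (potassium (K₂O))
  0.04x1 + 0.14x2 ≥ 0.15   (nitrogen)
  x1, x2, x3 ≥ 0.
The optimal basis is {potassium nitrate, potassium sulfate}; bone meal drops out. Binding constraints: sulfur and nitrogen.
So potassium nitrate = 1.071 kg, potassium sulfate = 2.235 kg.
Objective = 1.82·1.071 + 1.5·2.235 = 5.3017.

€5.30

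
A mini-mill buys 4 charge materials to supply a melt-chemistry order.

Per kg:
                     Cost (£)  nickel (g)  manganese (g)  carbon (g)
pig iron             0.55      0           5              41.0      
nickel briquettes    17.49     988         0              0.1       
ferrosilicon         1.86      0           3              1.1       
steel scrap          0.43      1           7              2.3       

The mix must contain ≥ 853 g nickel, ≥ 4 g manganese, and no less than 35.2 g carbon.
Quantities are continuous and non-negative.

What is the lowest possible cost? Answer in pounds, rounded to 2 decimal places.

£15.57

Let x1 = kg of pig iron, x2 = kg of nickel briquettes, x3 = kg of ferrosilicon, x4 = kg of steel scrap.
Minimise 0.55x1 + 17.49x2 + 1.86x3 + 0.43x4 s.t.:
  988x2 + 1x4 ≥ 853   (nickel)
  5x1 + 3x3 + 7x4 ≥ 4   (manganese)
  41x1 + 0.1x2 + 1.1x3 + 2.3x4 ≥ 35.2   (carbon)
  x1, x2, x3, x4 ≥ 0.
The minimum-cost mix takes nothing from ferrosilicon, steel scrap — only pig iron, nickel briquettes. Binding constraints: nickel and carbon.
Optimal quantities: pig iron = 0.8564 kg, nickel briquettes = 0.8634 kg.
Hence cost = 0.55·0.8564 + 17.49·0.8634 = £15.5719.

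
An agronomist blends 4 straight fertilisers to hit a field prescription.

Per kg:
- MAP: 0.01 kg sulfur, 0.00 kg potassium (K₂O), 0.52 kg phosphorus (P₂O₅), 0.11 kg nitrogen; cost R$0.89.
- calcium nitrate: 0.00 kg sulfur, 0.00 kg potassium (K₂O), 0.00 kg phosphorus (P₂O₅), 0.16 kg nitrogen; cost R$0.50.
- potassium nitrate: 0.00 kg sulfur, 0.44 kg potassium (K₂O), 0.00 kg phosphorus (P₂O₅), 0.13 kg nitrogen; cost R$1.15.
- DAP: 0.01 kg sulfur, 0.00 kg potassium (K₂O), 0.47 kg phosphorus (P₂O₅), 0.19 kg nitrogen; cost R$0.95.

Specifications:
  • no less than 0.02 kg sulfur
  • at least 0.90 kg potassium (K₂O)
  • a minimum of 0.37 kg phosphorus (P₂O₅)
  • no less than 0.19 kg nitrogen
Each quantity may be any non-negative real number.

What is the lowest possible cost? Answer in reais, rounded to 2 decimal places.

R$4.13

Set it up as a linear program. Let x1 = kg of MAP, x2 = kg of calcium nitrate, x3 = kg of potassium nitrate, x4 = kg of DAP.
Minimise 0.89x1 + 0.5x2 + 1.15x3 + 0.95x4 subject to:
  0.01x1 + 0.01x4 ≥ 0.02   (sulfur)
  0.44x3 ≥ 0.9   (potassium (K₂O))
  0.52x1 + 0.47x4 ≥ 0.37   (phosphorus (P₂O₅))
  0.11x1 + 0.16x2 + 0.13x3 + 0.19x4 ≥ 0.19   (nitrogen)
  x1, x2, x3, x4 ≥ 0.
The minimum-cost mix takes nothing from calcium nitrate, DAP — only MAP, potassium nitrate. The sulfur and potassium (K₂O) requirements are met with equality.
That vertex is x1 = 2, x3 = 2.045.
Total cost: 0.89·2 + 1.15·2.045 = 4.1318.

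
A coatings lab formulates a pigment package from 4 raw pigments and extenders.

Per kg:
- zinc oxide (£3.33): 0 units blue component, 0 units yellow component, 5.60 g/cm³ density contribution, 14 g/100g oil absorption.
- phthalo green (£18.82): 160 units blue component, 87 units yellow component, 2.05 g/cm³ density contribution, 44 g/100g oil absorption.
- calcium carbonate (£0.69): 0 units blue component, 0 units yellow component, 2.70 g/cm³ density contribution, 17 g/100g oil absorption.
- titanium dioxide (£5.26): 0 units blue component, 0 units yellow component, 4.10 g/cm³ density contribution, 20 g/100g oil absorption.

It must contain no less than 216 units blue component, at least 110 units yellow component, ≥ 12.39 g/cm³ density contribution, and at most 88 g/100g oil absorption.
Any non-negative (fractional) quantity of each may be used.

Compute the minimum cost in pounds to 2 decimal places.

This is a linear program. Let x1 = kg of zinc oxide, x2 = kg of phthalo green, x3 = kg of calcium carbonate, x4 = kg of titanium dioxide.
Minimise 3.33x1 + 18.82x2 + 0.69x3 + 5.26x4 s.t.:
  160x2 ≥ 216   (blue component)
  87x2 ≥ 110   (yellow component)
  5.6x1 + 2.05x2 + 2.7x3 + 4.1x4 ≥ 12.39   (density contribution)
  14x1 + 44x2 + 17x3 + 20x4 ≤ 88   (oil absorption)
  x1, x2, x3, x4 ≥ 0.
The minimum-cost mix takes nothing from titanium dioxide — only zinc oxide, phthalo green, calcium carbonate. The blue component, density contribution, oil absorption requirements are met with equality.
So zinc oxide = 1.505 kg, phthalo green = 1.35 kg, calcium carbonate = 0.4433 kg.
Total cost: 3.33·1.505 + 18.82·1.35 + 0.69·0.4433 = 30.7245.

£30.72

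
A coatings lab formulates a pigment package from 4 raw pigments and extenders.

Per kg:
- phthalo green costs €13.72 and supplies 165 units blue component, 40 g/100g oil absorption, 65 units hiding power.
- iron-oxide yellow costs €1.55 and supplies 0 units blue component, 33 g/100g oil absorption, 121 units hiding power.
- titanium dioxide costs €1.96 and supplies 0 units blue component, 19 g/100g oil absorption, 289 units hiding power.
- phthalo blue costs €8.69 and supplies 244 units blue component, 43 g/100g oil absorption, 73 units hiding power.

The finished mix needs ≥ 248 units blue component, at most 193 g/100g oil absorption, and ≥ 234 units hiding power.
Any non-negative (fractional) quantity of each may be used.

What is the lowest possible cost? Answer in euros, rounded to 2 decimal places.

Set it up as a linear program. Let x1 = kg of phthalo green, x2 = kg of iron-oxide yellow, x3 = kg of titanium dioxide, x4 = kg of phthalo blue.
min 13.72x1 + 1.55x2 + 1.96x3 + 8.69x4 s.t.:
  165x1 + 244x4 ≥ 248   (blue component)
  40x1 + 33x2 + 19x3 + 43x4 ≤ 193   (oil absorption)
  65x1 + 121x2 + 289x3 + 73x4 ≥ 234   (hiding power)
  x1, x2, x3, x4 ≥ 0.
The optimal basis is {titanium dioxide, phthalo blue}; phthalo green, iron-oxide yellow drop out. Binding constraints: blue component and hiding power.
So titanium dioxide = 0.55295 kg, phthalo blue = 1.0164 kg.
Objective = 1.96·0.55295 + 8.69·1.0164 = 9.9163.

€9.92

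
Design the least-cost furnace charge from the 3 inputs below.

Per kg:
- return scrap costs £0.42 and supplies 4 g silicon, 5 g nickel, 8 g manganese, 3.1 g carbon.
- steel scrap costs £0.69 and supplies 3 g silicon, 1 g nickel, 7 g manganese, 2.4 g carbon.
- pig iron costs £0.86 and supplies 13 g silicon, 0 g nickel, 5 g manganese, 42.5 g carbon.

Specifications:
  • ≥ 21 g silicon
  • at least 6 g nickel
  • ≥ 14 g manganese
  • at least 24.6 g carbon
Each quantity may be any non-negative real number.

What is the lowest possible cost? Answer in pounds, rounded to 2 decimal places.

£1.58

Set it up as a linear program. Let x1 = kg of return scrap, x2 = kg of steel scrap, x3 = kg of pig iron.
Minimise 0.42x1 + 0.69x2 + 0.86x3 s.t.:
  4x1 + 3x2 + 13x3 ≥ 21   (silicon)
  5x1 + 1x2 ≥ 6   (nickel)
  8x1 + 7x2 + 5x3 ≥ 14   (manganese)
  3.1x1 + 2.4x2 + 42.5x3 ≥ 24.6   (carbon)
  x1, x2, x3 ≥ 0.
The optimal basis is {return scrap, pig iron}; steel scrap drops out. The silicon and nickel requirements are met with equality.
So return scrap = 1.2 kg, pig iron = 1.246 kg.
Objective = 0.42·1.2 + 0.86·1.246 = 1.5756.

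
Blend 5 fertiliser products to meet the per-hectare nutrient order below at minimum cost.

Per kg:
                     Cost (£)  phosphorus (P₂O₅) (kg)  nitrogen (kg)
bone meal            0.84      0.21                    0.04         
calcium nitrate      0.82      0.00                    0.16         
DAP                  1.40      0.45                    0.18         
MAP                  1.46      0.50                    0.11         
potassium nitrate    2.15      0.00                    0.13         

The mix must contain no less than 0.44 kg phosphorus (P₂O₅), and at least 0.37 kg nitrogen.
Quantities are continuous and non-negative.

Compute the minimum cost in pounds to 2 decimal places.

Let x1 = kg of bone meal, x2 = kg of calcium nitrate, x3 = kg of DAP, x4 = kg of MAP, x5 = kg of potassium nitrate.
Minimise 0.84x1 + 0.82x2 + 1.4x3 + 1.46x4 + 2.15x5 with:
  0.21x1 + 0.45x3 + 0.5x4 ≥ 0.44   (phosphorus (P₂O₅))
  0.04x1 + 0.16x2 + 0.18x3 + 0.11x4 + 0.13x5 ≥ 0.37   (nitrogen)
  x1, x2, x3, x4, x5 ≥ 0.
At the optimum only calcium nitrate, DAP are positive (bone meal, MAP, potassium nitrate = 0). Binding constraints: phosphorus (P₂O₅) and nitrogen.
That vertex is x2 = 1.212, x3 = 0.9778.
Cost = 0.82·1.212 + 1.4·0.9778 = 2.3628.

£2.36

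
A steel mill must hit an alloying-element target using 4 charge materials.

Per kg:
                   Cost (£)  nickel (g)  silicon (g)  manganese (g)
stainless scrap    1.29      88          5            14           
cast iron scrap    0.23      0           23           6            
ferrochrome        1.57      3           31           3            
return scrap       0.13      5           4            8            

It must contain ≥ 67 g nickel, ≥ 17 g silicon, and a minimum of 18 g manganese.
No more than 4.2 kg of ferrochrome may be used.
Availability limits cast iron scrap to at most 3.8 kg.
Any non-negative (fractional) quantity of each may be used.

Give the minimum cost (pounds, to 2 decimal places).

£1.13

Treat it as an LP. Let x1 = kg of stainless scrap, x2 = kg of cast iron scrap, x3 = kg of ferrochrome, x4 = kg of return scrap.
min 1.29x1 + 0.23x2 + 1.57x3 + 0.13x4 s.t.:
  88x1 + 3x3 + 5x4 ≥ 67   (nickel)
  5x1 + 23x2 + 31x3 + 4x4 ≥ 17   (silicon)
  14x1 + 6x2 + 3x3 + 8x4 ≥ 18   (manganese)
  x3 ≤ 4.2
  x2 ≤ 3.8
  x1, x2, x3, x4 ≥ 0.
The minimum-cost mix takes nothing from ferrochrome — only stainless scrap, cast iron scrap, return scrap. The nickel, silicon, manganese requirements are met with equality.
Solving gives x1 = 0.7258, x2 = 0.4726, x4 = 0.6254.
Objective = 1.29·0.7258 + 0.23·0.4726 + 0.13·0.6254 = 1.1263.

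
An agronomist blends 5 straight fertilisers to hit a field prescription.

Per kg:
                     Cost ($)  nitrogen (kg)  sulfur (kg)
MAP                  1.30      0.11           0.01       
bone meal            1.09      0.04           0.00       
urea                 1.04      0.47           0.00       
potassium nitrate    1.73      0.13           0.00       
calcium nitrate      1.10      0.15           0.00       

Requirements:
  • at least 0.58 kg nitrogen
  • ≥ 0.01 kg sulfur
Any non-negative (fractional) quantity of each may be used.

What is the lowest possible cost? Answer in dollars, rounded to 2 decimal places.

Let x1 = kg of MAP, x2 = kg of bone meal, x3 = kg of urea, x4 = kg of potassium nitrate, x5 = kg of calcium nitrate.
Minimize 1.3x1 + 1.09x2 + 1.04x3 + 1.73x4 + 1.1x5 s.t.:
  0.11x1 + 0.04x2 + 0.47x3 + 0.13x4 + 0.15x5 ≥ 0.58   (nitrogen)
  0.01x1 ≥ 0.01   (sulfur)
  x1, x2, x3, x4, x5 ≥ 0.
At the optimum only MAP, urea are positive (bone meal, potassium nitrate, calcium nitrate = 0). Binding constraints: nitrogen and sulfur.
Optimal quantities: MAP = 1 kg, urea = 1 kg.
Objective = 1.3·1 + 1.04·1 = 2.3400.

$2.34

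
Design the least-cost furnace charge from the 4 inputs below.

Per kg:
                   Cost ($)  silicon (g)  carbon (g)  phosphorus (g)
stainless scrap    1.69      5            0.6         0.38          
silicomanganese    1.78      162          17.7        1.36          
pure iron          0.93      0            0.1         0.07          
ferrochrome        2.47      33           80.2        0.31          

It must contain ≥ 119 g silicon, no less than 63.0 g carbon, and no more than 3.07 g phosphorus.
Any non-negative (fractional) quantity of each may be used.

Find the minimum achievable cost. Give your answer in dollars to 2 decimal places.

$2.68

Set it up as a linear program. Let x1 = kg of stainless scrap, x2 = kg of silicomanganese, x3 = kg of pure iron, x4 = kg of ferrochrome.
min 1.69x1 + 1.78x2 + 0.93x3 + 2.47x4 s.t.:
  5x1 + 162x2 + 33x4 ≥ 119   (silicon)
  0.6x1 + 17.7x2 + 0.1x3 + 80.2x4 ≥ 63   (carbon)
  0.38x1 + 1.36x2 + 0.07x3 + 0.31x4 ≤ 3.07   (phosphorus)
  x1, x2, x3, x4 ≥ 0.
The optimal basis is {silicomanganese, ferrochrome}; stainless scrap, pure iron drop out. Binding constraints: silicon and carbon.
Optimal quantities: silicomanganese = 0.6016 kg, ferrochrome = 0.6528 kg.
Objective = 1.78·0.6016 + 2.47·0.6528 = 2.6833.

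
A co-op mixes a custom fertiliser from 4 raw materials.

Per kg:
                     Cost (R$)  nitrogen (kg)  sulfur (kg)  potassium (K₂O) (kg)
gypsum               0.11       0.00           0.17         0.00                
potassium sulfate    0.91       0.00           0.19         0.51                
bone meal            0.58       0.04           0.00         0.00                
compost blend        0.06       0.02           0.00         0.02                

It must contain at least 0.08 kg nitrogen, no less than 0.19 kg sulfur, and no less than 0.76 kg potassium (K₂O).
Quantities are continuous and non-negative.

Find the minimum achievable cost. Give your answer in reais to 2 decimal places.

Let x1 = kg of gypsum, x2 = kg of potassium sulfate, x3 = kg of bone meal, x4 = kg of compost blend.
Minimise 0.11x1 + 0.91x2 + 0.58x3 + 0.06x4 with:
  0.04x3 + 0.02x4 ≥ 0.08   (nitrogen)
  0.17x1 + 0.19x2 ≥ 0.19   (sulfur)
  0.51x2 + 0.02x4 ≥ 0.76   (potassium (K₂O))
  x1, x2, x3, x4 ≥ 0.
The optimal basis is {potassium sulfate, compost blend}; gypsum, bone meal drop out. The nitrogen and potassium (K₂O) requirements are met with equality.
Solving gives x2 = 1.333, x4 = 4.
Hence cost = 0.91·1.333 + 0.06·4 = R$1.4530.

R$1.45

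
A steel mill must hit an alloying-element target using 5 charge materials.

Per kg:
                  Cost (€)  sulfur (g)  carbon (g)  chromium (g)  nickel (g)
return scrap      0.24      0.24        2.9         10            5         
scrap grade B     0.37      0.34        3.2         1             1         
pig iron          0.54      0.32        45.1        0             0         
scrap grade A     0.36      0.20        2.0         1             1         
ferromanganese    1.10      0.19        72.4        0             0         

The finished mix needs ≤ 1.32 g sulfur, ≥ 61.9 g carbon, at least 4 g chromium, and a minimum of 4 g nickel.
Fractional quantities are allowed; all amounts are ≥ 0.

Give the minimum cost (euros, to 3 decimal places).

€0.905

This is a linear program. Let x1 = kg of return scrap, x2 = kg of scrap grade B, x3 = kg of pig iron, x4 = kg of scrap grade A, x5 = kg of ferromanganese.
min 0.24x1 + 0.37x2 + 0.54x3 + 0.36x4 + 1.1x5 s.t.:
  0.24x1 + 0.34x2 + 0.32x3 + 0.2x4 + 0.19x5 ≤ 1.32   (sulfur)
  2.9x1 + 3.2x2 + 45.1x3 + 2x4 + 72.4x5 ≥ 61.9   (carbon)
  10x1 + 1x2 + 1x4 ≥ 4   (chromium)
  5x1 + 1x2 + 1x4 ≥ 4   (nickel)
  x1, x2, x3, x4, x5 ≥ 0.
The cheapest feasible vertex uses only return scrap, pig iron; scrap grade B, scrap grade A, ferromanganese are not used. Binding constraints: carbon and nickel.
So return scrap = 0.8 kg, pig iron = 1.321 kg.
Cost = 0.24·0.8 + 0.54·1.321 = 0.90534.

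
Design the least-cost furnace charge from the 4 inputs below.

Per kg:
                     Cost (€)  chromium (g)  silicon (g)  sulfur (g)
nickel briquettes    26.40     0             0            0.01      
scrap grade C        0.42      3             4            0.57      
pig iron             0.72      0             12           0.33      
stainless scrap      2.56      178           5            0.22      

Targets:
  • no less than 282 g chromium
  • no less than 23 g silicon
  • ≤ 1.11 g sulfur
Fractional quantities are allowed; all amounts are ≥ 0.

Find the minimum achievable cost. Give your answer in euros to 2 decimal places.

€4.96

Let x1 = kg of nickel briquettes, x2 = kg of scrap grade C, x3 = kg of pig iron, x4 = kg of stainless scrap.
Minimize 26.4x1 + 0.42x2 + 0.72x3 + 2.56x4 subject to:
  3x2 + 178x4 ≥ 282   (chromium)
  4x2 + 12x3 + 5x4 ≥ 23   (silicon)
  0.01x1 + 0.57x2 + 0.33x3 + 0.22x4 ≤ 1.11   (sulfur)
  x1, x2, x3, x4 ≥ 0.
At the optimum only pig iron, stainless scrap are positive (nickel briquettes, scrap grade C = 0). The chromium and silicon requirements are met with equality.
That vertex is x3 = 1.257, x4 = 1.584.
Total cost: 0.72·1.257 + 2.56·1.584 = 4.9601.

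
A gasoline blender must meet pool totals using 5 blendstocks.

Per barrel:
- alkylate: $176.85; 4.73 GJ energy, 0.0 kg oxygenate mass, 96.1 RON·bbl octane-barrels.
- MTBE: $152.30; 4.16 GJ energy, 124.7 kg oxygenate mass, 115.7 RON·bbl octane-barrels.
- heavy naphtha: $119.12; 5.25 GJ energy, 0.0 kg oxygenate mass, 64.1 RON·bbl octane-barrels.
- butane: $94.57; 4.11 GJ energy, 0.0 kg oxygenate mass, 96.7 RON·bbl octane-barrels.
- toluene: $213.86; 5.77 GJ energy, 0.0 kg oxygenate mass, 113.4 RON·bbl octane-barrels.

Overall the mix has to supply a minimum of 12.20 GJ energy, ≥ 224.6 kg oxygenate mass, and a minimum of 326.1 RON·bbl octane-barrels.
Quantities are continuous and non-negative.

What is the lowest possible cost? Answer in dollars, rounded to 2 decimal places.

Let x1 = barrels of alkylate, x2 = barrels of MTBE, x3 = barrels of heavy naphtha, x4 = barrels of butane, x5 = barrels of toluene.
min 176.85x1 + 152.3x2 + 119.12x3 + 94.57x4 + 213.86x5 s.t.:
  4.73x1 + 4.16x2 + 5.25x3 + 4.11x4 + 5.77x5 ≥ 12.2   (energy)
  124.7x2 ≥ 224.6   (oxygenate mass)
  96.1x1 + 115.7x2 + 64.1x3 + 96.7x4 + 113.4x5 ≥ 326.1   (octane-barrels)
  x1, x2, x3, x4, x5 ≥ 0.
At the optimum only MTBE, butane are positive (alkylate, heavy naphtha, toluene = 0). The oxygenate mass and octane-barrels requirements are met with equality.
That vertex is x2 = 1.8011, x4 = 1.2173.
Objective = 152.3·1.8011 + 94.57·1.2173 = 389.4276.

$389.43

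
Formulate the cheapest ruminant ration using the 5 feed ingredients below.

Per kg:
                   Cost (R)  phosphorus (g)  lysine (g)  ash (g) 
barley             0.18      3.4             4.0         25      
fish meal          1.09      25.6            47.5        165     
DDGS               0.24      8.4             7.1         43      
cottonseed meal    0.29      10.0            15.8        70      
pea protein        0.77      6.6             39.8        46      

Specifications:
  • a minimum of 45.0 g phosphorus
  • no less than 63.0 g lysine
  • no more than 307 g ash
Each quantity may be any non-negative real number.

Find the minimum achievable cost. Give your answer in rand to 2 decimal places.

Let x1 = kg of barley, x2 = kg of fish meal, x3 = kg of DDGS, x4 = kg of cottonseed meal, x5 = kg of pea protein.
Minimise 0.18x1 + 1.09x2 + 0.24x3 + 0.29x4 + 0.77x5 s.t.:
  3.4x1 + 25.6x2 + 8.4x3 + 10x4 + 6.6x5 ≥ 45   (phosphorus)
  4x1 + 47.5x2 + 7.1x3 + 15.8x4 + 39.8x5 ≥ 63   (lysine)
  25x1 + 165x2 + 43x3 + 70x4 + 46x5 ≤ 307   (ash)
  x1, x2, x3, x4, x5 ≥ 0.
The optimal basis is {DDGS, cottonseed meal}; barley, fish meal, pea protein drop out. There the phosphorus and lysine constraints are tight.
So DDGS = 1.312 kg, cottonseed meal = 3.398 kg.
Hence cost = 0.24·1.312 + 0.29·3.398 = R1.3003.

R1.30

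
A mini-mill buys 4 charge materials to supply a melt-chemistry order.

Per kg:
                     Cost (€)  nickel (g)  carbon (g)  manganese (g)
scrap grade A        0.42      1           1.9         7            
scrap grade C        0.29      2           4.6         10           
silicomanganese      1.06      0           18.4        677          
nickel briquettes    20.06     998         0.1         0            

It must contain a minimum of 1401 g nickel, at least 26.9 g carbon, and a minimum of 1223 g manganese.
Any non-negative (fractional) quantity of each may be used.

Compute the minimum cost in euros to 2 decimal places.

€30.08

Let x1 = kg of scrap grade A, x2 = kg of scrap grade C, x3 = kg of silicomanganese, x4 = kg of nickel briquettes.
Minimise 0.42x1 + 0.29x2 + 1.06x3 + 20.06x4 s.t.:
  1x1 + 2x2 + 998x4 ≥ 1401   (nickel)
  1.9x1 + 4.6x2 + 18.4x3 + 0.1x4 ≥ 26.9   (carbon)
  7x1 + 10x2 + 677x3 ≥ 1223   (manganese)
  x1, x2, x3, x4 ≥ 0.
The cheapest feasible vertex uses only silicomanganese, nickel briquettes; scrap grade A, scrap grade C are not used. There the nickel and manganese constraints are tight.
That vertex is x3 = 1.806, x4 = 1.404.
Total cost: 1.06·1.806 + 20.06·1.404 = 30.0786.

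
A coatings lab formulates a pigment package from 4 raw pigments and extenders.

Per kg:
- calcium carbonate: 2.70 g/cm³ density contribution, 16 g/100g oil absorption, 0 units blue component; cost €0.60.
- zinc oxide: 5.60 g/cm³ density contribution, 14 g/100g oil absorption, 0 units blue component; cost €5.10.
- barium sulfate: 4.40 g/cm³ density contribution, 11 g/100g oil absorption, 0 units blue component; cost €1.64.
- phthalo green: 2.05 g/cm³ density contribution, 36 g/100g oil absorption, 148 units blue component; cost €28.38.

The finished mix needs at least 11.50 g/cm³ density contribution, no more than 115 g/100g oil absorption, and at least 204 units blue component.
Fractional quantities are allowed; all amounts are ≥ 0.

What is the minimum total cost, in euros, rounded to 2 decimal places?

€41.05

Let x1 = kg of calcium carbonate, x2 = kg of zinc oxide, x3 = kg of barium sulfate, x4 = kg of phthalo green.
Minimise 0.6x1 + 5.1x2 + 1.64x3 + 28.38x4 with:
  2.7x1 + 5.6x2 + 4.4x3 + 2.05x4 ≥ 11.5   (density contribution)
  16x1 + 14x2 + 11x3 + 36x4 ≤ 115   (oil absorption)
  148x4 ≥ 204   (blue component)
  x1, x2, x3, x4 ≥ 0.
The minimum-cost mix takes nothing from zinc oxide, barium sulfate — only calcium carbonate, phthalo green. The density contribution and blue component requirements are met with equality.
So calcium carbonate = 3.2127 kg, phthalo green = 1.3784 kg.
Objective = 0.6·3.2127 + 28.38·1.3784 = 41.0466.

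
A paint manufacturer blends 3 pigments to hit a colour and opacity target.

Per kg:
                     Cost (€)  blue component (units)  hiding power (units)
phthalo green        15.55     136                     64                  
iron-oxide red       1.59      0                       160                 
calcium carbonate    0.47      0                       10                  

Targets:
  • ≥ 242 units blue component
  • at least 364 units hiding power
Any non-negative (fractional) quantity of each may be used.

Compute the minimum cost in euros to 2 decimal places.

This is a linear program. Let x1 = kg of phthalo green, x2 = kg of iron-oxide red, x3 = kg of calcium carbonate.
min 15.55x1 + 1.59x2 + 0.47x3 with:
  136x1 ≥ 242   (blue component)
  64x1 + 160x2 + 10x3 ≥ 364   (hiding power)
  x1, x2, x3 ≥ 0.
At the optimum only phthalo green, iron-oxide red are positive (calcium carbonate = 0). The blue component and hiding power requirements are met with equality.
That vertex is x1 = 1.7794, x2 = 1.5632.
Objective = 15.55·1.7794 + 1.59·1.5632 = 30.1552.

€30.16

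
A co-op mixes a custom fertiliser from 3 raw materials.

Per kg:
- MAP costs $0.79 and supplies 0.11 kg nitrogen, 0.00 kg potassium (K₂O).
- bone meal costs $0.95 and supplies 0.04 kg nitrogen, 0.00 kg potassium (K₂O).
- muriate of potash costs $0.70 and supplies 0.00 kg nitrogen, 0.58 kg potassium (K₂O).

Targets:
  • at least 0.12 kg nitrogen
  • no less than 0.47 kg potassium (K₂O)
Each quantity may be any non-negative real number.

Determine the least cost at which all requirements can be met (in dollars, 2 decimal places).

$1.43

Treat it as an LP. Let x1 = kg of MAP, x2 = kg of bone meal, x3 = kg of muriate of potash.
min 0.79x1 + 0.95x2 + 0.7x3 s.t.:
  0.11x1 + 0.04x2 ≥ 0.12   (nitrogen)
  0.58x3 ≥ 0.47   (potassium (K₂O))
  x1, x2, x3 ≥ 0.
At the optimum only MAP, muriate of potash are positive (bone meal = 0). Binding constraints: nitrogen and potassium (K₂O).
Optimal quantities: MAP = 1.091 kg, muriate of potash = 0.8103 kg.
Total cost: 0.79·1.091 + 0.7·0.8103 = 1.4291.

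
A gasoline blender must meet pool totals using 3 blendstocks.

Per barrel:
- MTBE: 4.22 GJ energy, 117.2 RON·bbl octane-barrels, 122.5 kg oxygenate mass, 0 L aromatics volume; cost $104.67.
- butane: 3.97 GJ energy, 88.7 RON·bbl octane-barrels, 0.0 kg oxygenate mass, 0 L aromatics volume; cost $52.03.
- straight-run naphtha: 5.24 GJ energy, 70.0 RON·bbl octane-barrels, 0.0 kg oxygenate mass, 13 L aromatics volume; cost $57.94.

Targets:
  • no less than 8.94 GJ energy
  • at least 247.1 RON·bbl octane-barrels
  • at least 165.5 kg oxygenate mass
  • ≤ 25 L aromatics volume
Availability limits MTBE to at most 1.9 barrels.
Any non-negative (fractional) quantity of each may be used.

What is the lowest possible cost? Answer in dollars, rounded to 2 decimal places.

$193.48

Let x1 = barrels of MTBE, x2 = barrels of butane, x3 = barrels of straight-run naphtha.
Minimise 104.67x1 + 52.03x2 + 57.94x3 s.t.:
  4.22x1 + 3.97x2 + 5.24x3 ≥ 8.94   (energy)
  117.2x1 + 88.7x2 + 70x3 ≥ 247.1   (octane-barrels)
  122.5x1 ≥ 165.5   (oxygenate mass)
  13x3 ≤ 25   (aromatics volume)
  x1 ≤ 1.9
  x1, x2, x3 ≥ 0.
At the optimum only MTBE, butane are positive (straight-run naphtha = 0). The octane-barrels and oxygenate mass requirements are met with equality.
Optimal quantities: MTBE = 1.351 barrels, butane = 1.0007 barrels.
Objective = 104.67·1.351 + 52.03·1.0007 = 193.4756.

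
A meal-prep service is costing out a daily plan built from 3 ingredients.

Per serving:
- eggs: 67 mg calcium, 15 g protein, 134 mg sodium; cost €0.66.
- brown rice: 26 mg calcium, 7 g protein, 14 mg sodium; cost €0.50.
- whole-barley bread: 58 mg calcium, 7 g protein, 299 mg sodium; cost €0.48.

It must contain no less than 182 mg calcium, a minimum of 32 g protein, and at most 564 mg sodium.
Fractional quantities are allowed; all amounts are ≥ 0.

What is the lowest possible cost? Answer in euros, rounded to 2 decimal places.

Treat it as an LP. Let x1 = servings of eggs, x2 = servings of brown rice, x3 = servings of whole-barley bread.
min 0.66x1 + 0.5x2 + 0.48x3 with:
  67x1 + 26x2 + 58x3 ≥ 182   (calcium)
  15x1 + 7x2 + 7x3 ≥ 32   (protein)
  134x1 + 14x2 + 299x3 ≤ 564   (sodium)
  x1, x2, x3 ≥ 0.
The cheapest feasible vertex uses only eggs, whole-barley bread; brown rice is not used. The calcium and sodium requirements are met with equality.
Optimal quantities: eggs = 1.77 servings, whole-barley bread = 1.093 servings.
Hence cost = 0.66·1.77 + 0.48·1.093 = €1.6928.

€1.69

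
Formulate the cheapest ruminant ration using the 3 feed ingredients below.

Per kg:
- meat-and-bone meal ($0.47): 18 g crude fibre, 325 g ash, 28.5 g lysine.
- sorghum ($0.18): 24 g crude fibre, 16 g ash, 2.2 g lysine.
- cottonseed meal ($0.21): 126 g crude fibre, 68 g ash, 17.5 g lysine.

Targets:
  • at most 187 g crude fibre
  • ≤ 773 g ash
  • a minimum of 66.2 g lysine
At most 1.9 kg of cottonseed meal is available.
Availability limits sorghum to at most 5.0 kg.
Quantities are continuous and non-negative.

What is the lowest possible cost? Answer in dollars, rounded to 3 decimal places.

Treat it as an LP. Let x1 = kg of meat-and-bone meal, x2 = kg of sorghum, x3 = kg of cottonseed meal.
min 0.47x1 + 0.18x2 + 0.21x3 s.t.:
  18x1 + 24x2 + 126x3 ≤ 187   (crude fibre)
  325x1 + 16x2 + 68x3 ≤ 773   (ash)
  28.5x1 + 2.2x2 + 17.5x3 ≥ 66.2   (lysine)
  x3 ≤ 1.9
  x2 ≤ 5
  x1, x2, x3 ≥ 0.
The optimal basis is {meat-and-bone meal, cottonseed meal}; sorghum drops out. The crude fibre and lysine requirements are met with equality.
Optimal quantities: meat-and-bone meal = 1.547 kg, cottonseed meal = 1.263 kg.
Objective = 0.47·1.547 + 0.21·1.263 = 0.99232.

$0.992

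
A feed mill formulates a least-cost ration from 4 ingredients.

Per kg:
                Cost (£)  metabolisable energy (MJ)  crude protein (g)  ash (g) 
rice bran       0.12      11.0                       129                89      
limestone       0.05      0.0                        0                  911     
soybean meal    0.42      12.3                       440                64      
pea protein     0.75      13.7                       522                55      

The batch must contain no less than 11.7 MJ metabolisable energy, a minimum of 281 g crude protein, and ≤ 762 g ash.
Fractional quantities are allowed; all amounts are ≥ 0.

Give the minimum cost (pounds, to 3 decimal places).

£0.261

Let x1 = kg of rice bran, x2 = kg of limestone, x3 = kg of soybean meal, x4 = kg of pea protein.
Minimise 0.12x1 + 0.05x2 + 0.42x3 + 0.75x4 subject to:
  11x1 + 12.3x3 + 13.7x4 ≥ 11.7   (metabolisable energy)
  129x1 + 440x3 + 522x4 ≥ 281   (crude protein)
  89x1 + 911x2 + 64x3 + 55x4 ≤ 762   (ash)
  x1, x2, x3, x4 ≥ 0.
The optimal basis is {rice bran}; limestone, soybean meal, pea protein drop out. Binding constraint: crude protein.
So rice bran = 2.178 kg.
Hence cost = 0.12·2.178 = £0.26136.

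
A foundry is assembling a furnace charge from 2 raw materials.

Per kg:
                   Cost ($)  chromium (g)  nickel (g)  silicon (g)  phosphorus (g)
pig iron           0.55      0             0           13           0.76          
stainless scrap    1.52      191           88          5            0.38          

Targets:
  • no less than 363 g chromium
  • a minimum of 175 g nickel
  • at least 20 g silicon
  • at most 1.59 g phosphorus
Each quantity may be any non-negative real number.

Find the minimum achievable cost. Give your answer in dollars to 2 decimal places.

This is a linear program. Let x1 = kg of pig iron, x2 = kg of stainless scrap.
min 0.55x1 + 1.52x2 subject to:
  191x2 ≥ 363   (chromium)
  88x2 ≥ 175   (nickel)
  13x1 + 5x2 ≥ 20   (silicon)
  0.76x1 + 0.38x2 ≤ 1.59   (phosphorus)
  x1, x2 ≥ 0.
Both inputs are positive at the optimum. There the nickel and silicon constraints are tight.
Solving gives x1 = 0.7736, x2 = 1.989.
Cost = 0.55·0.7736 + 1.52·1.989 = 3.4488.

$3.45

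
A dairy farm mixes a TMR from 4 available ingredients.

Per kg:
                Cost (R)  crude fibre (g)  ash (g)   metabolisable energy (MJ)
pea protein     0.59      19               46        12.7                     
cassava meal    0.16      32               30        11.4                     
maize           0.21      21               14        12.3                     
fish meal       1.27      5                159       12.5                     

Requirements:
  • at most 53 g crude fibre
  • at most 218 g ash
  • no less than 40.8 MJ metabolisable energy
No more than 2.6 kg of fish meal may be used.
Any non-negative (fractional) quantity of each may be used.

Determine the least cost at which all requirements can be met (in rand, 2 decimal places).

R1.77

Treat it as an LP. Let x1 = kg of pea protein, x2 = kg of cassava meal, x3 = kg of maize, x4 = kg of fish meal.
Minimise 0.59x1 + 0.16x2 + 0.21x3 + 1.27x4 subject to:
  19x1 + 32x2 + 21x3 + 5x4 ≤ 53   (crude fibre)
  46x1 + 30x2 + 14x3 + 159x4 ≤ 218   (ash)
  12.7x1 + 11.4x2 + 12.3x3 + 12.5x4 ≥ 40.8   (metabolisable energy)
  x4 ≤ 2.6
  x1, x2, x3, x4 ≥ 0.
The minimum-cost mix takes nothing from pea protein, cassava meal — only maize, fish meal. Binding constraints: crude fibre and metabolisable energy.
That vertex is x3 = 2.281, x4 = 1.019.
Cost = 0.21·2.281 + 1.27·1.019 = 1.7731.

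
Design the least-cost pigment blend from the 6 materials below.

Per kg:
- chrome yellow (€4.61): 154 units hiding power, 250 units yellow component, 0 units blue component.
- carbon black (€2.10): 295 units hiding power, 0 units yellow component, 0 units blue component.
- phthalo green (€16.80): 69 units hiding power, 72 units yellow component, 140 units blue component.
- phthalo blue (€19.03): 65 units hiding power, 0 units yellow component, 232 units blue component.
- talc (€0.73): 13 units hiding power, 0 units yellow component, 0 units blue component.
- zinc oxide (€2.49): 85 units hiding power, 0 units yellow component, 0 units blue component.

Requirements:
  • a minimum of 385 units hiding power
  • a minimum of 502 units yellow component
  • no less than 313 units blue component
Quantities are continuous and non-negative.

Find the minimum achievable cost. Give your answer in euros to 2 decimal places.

Set it up as a linear program. Let x1 = kg of chrome yellow, x2 = kg of carbon black, x3 = kg of phthalo green, x4 = kg of phthalo blue, x5 = kg of talc, x6 = kg of zinc oxide.
Minimise 4.61x1 + 2.1x2 + 16.8x3 + 19.03x4 + 0.73x5 + 2.49x6 s.t.:
  154x1 + 295x2 + 69x3 + 65x4 + 13x5 + 85x6 ≥ 385   (hiding power)
  250x1 + 72x3 ≥ 502   (yellow component)
  140x3 + 232x4 ≥ 313   (blue component)
  x1, x2, x3, x4, x5, x6 ≥ 0.
The optimal basis is {chrome yellow, phthalo blue}; carbon black, phthalo green, talc, zinc oxide drop out. The yellow component and blue component requirements are met with equality.
That vertex is x1 = 2.008, x4 = 1.349.
Total cost: 4.61·2.008 + 19.03·1.349 = 34.9284.

€34.93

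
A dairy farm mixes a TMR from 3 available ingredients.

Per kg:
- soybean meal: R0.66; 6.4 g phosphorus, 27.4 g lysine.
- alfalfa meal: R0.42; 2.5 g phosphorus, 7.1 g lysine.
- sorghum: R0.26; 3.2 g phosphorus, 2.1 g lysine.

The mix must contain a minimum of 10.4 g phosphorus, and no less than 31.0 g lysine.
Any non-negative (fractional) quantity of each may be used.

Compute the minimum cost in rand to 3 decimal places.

Let x1 = kg of soybean meal, x2 = kg of alfalfa meal, x3 = kg of sorghum.
Minimise 0.66x1 + 0.42x2 + 0.26x3 s.t.:
  6.4x1 + 2.5x2 + 3.2x3 ≥ 10.4   (phosphorus)
  27.4x1 + 7.1x2 + 2.1x3 ≥ 31   (lysine)
  x1, x2, x3 ≥ 0.
At the optimum only soybean meal, sorghum are positive (alfalfa meal = 0). The phosphorus and lysine requirements are met with equality.
That vertex is x1 = 1.042, x3 = 1.166.
Total cost: 0.66·1.042 + 0.26·1.166 = 0.99088.

R0.991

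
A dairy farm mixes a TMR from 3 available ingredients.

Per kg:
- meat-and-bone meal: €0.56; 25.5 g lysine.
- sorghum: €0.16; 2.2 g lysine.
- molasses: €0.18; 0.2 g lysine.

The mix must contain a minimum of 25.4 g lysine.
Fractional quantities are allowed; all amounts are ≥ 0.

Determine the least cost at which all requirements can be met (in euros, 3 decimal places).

€0.558

Let x1 = kg of meat-and-bone meal, x2 = kg of sorghum, x3 = kg of molasses.
Minimise 0.56x1 + 0.16x2 + 0.18x3 subject to:
  25.5x1 + 2.2x2 + 0.2x3 ≥ 25.4   (lysine)
  x1, x2, x3 ≥ 0.
The optimal basis is {meat-and-bone meal}; sorghum, molasses drop out. The lysine requirement is met with equality.
So meat-and-bone meal = 0.9961 kg.
Objective = 0.56·0.9961 = 0.55782.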